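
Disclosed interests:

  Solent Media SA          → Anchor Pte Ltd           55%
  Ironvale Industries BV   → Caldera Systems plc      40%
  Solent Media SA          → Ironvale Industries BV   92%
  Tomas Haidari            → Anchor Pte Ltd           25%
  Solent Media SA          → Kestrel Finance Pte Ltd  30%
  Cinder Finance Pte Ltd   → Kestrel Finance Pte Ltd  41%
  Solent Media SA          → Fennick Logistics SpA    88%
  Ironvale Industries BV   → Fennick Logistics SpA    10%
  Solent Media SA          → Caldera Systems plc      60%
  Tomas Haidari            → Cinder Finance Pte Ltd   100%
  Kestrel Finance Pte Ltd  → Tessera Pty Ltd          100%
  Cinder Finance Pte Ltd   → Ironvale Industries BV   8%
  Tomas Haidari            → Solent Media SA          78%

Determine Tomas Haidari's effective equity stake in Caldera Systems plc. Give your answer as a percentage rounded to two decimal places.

78.70%

Tomas reaches Caldera along 3 paths.
Via Solent → Ironvale: 78% × 92% × 40% = 28.704%.
Via Cinder → Ironvale: 100% × 8% × 40% = 3.2%.
Via Solent: 78% × 60% = 46.8%.
Total: 28.704% + 3.2% + 46.8% = 78.704%.
Rounded: 78.70%.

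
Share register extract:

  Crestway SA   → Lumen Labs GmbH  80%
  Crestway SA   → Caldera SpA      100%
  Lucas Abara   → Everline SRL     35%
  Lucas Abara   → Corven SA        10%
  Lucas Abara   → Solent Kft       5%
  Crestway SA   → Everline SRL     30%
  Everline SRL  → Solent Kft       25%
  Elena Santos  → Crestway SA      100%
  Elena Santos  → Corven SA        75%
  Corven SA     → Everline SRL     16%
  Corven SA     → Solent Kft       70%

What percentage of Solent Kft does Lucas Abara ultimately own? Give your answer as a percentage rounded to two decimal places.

21.15%

Lucas reaches Solent along 4 paths.
Via Corven: 10% × 70% = 7%.
Via Everline: 35% × 25% = 8.75%.
Via Corven → Everline: 10% × 16% × 25% = 0.4%.
Direct stake: 5% = 5%.
Total: 7% + 8.75% + 0.4% + 5% = 21.15%.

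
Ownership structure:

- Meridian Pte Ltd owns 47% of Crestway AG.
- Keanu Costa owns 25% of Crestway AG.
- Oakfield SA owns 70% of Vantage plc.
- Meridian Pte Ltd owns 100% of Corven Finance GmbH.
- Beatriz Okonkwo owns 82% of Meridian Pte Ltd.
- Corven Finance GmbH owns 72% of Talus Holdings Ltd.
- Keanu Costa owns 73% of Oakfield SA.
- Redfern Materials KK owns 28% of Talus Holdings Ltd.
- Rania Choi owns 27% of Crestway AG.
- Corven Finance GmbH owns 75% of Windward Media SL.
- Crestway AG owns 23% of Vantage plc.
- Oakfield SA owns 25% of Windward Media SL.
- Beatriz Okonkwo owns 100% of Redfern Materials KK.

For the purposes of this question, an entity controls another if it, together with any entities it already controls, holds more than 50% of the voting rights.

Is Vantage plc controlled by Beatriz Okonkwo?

Beatriz holds 82% of Meridian, so Beatriz controls Meridian.
Meridian holds 100% of Corven, so Beatriz controls Corven.
Beatriz holds 100% of Redfern, so Beatriz controls Redfern.
Redfern and Corven together hold 28% + 72% = 100% of Talus, so Beatriz controls Talus.
Corven holds 75% of Windward, so Beatriz controls Windward.
Neither Beatriz nor any entity Beatriz controls holds any voting interest in Vantage.
So Beatriz does not control Vantage.

No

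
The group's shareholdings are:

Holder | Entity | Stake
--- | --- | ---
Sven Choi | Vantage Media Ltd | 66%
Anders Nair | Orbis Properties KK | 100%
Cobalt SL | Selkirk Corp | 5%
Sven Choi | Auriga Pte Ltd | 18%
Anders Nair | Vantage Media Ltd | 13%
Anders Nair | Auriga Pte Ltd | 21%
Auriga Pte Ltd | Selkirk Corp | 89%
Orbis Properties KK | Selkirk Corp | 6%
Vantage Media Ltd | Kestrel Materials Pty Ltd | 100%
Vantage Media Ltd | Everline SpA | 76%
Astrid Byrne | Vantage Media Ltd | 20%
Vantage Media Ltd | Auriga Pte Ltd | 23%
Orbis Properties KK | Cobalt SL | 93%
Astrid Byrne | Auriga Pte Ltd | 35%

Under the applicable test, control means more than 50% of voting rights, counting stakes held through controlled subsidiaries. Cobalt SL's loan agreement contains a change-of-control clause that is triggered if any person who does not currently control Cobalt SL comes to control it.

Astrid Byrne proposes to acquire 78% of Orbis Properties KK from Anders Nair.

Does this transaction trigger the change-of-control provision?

The purchase adds only to Astrid's holdings (Anders's stake shrinks), so Astrid is the only person who could newly come to control Cobalt.
Astrid's largest direct stake is 35% in Auriga, which does not meet the threshold, so Astrid controls no company.
Neither Astrid nor any entity Astrid controls holds any voting interest in Cobalt.
So before the transaction, Astrid does not control Cobalt.
After the purchase, Astrid holds 78% of Orbis directly, and Anders's stake falls to 22%.
Astrid holds 78% of Orbis, so Astrid controls Orbis.
Orbis holds 93% of Cobalt, so Astrid controls Cobalt.
Astrid did not control Cobalt before and does after, so the clause is triggered.

Yes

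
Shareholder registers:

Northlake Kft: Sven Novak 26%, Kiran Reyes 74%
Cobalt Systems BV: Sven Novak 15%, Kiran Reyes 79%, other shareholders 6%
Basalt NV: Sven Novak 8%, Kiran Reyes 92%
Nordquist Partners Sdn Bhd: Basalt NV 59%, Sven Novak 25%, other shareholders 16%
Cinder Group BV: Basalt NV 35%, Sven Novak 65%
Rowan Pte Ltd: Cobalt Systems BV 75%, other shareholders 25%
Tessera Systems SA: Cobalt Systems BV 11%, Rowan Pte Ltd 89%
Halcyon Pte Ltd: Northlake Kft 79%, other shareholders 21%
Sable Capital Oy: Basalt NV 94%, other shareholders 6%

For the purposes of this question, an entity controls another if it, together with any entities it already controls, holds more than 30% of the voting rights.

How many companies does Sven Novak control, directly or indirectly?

1

Sven holds 65% of Cinder, so Sven controls Cinder.
No other company's threshold is met.
Sven controls 1 company.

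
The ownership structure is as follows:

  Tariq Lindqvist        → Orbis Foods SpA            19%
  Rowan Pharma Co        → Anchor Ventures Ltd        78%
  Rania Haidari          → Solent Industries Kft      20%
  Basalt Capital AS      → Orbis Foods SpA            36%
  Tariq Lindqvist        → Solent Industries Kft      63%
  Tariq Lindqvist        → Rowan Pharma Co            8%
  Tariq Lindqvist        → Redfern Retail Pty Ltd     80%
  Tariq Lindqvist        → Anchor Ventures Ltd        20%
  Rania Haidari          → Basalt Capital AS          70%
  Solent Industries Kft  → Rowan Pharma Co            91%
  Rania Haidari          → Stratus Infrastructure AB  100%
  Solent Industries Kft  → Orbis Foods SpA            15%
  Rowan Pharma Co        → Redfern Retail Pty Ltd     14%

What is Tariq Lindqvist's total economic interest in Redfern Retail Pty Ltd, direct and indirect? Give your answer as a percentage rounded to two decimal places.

Tariq reaches Redfern along 3 paths.
Direct stake: 80% = 80%.
Via Solent → Rowan: 63% × 91% × 14% = 8.0262%.
Via Rowan: 8% × 14% = 1.12%.
Total: 80% + 8.0262% + 1.12% = 89.1462%.
Rounded: 89.15%.

89.15%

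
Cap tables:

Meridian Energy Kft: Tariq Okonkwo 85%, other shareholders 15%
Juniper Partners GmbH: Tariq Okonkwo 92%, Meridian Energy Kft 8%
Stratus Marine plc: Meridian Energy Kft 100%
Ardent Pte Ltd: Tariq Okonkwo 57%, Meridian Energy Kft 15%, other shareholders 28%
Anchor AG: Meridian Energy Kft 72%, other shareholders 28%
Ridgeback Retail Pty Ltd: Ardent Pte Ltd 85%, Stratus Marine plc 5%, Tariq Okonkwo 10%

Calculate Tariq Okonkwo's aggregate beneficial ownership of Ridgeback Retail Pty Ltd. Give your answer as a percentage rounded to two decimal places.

Tariq reaches Ridgeback along 4 paths.
Via Ardent: 57% × 85% = 48.45%.
Via Meridian → Ardent: 85% × 15% × 85% = 10.8375%.
Via Meridian → Stratus: 85% × 100% × 5% = 4.25%.
Direct stake: 10% = 10%.
Total: 48.45% + 10.8375% + 4.25% + 10% = 73.5375%.
Rounded: 73.54%.

73.54%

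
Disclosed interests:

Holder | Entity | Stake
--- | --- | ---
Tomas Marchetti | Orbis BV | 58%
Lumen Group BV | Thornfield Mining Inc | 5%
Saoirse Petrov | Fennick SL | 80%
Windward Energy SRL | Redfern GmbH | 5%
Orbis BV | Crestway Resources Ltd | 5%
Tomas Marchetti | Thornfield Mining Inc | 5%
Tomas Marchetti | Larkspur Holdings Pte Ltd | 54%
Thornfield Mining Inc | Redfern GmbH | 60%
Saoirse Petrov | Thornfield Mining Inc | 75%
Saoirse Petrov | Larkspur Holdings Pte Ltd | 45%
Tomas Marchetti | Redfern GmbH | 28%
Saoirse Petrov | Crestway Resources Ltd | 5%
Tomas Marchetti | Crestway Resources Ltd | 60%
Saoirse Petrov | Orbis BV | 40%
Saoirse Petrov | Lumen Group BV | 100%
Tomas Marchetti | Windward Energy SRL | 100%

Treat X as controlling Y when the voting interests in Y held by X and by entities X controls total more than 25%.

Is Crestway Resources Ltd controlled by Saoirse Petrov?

Saoirse holds 100% of Lumen, so Saoirse controls Lumen.
Saoirse holds 40% of Orbis, so Saoirse controls Orbis.
Saoirse holds 45% of Larkspur, so Saoirse controls Larkspur.
Saoirse and Lumen together hold 75% + 5% = 80% of Thornfield, so Saoirse controls Thornfield.
Thornfield holds 60% of Redfern, so Saoirse controls Redfern.
Saoirse holds 80% of Fennick, so Saoirse controls Fennick.
In Crestway, Saoirse's side holds only 5% + 5% = 10%, not > 25%.
So Saoirse does not control Crestway.

No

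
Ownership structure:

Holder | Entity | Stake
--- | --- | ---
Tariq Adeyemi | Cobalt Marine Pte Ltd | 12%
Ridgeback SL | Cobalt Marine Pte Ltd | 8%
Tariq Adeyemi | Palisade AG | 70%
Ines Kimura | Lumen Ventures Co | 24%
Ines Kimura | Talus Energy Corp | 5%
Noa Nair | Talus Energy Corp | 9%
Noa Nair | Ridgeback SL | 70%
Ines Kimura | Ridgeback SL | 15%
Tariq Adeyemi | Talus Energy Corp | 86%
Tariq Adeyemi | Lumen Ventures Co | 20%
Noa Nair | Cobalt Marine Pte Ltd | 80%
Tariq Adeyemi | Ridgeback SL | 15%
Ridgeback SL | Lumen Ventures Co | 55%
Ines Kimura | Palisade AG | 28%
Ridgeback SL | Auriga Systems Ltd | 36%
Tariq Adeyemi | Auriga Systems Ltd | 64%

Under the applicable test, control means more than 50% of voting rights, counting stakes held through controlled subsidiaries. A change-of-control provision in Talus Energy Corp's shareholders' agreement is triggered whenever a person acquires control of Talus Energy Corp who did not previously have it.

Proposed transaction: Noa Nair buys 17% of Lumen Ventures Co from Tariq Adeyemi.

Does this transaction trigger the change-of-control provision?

The purchase adds only to Noa's holdings (Tariq's stake shrinks), so Noa is the only person who could newly come to control Talus.
Noa holds 70% of Ridgeback, so Noa controls Ridgeback.
Ridgeback and Noa together hold 8% + 80% = 88% of Cobalt, so Noa controls Cobalt.
Ridgeback holds 55% of Lumen, so Noa controls Lumen.
In Talus, Noa's side holds only 9%, not > 50%.
So before the transaction, Noa does not control Talus.
After the purchase, Noa holds 17% of Lumen directly, and Tariq's stake falls to 3%.
Ridgeback and Noa together hold 55% + 17% = 72% of Lumen, so Noa controls Lumen.
After the transaction, Noa's side holds 9% of Talus, not > 50%, so Noa still does not control Talus.
No new person acquires control, so the clause is not triggered.

No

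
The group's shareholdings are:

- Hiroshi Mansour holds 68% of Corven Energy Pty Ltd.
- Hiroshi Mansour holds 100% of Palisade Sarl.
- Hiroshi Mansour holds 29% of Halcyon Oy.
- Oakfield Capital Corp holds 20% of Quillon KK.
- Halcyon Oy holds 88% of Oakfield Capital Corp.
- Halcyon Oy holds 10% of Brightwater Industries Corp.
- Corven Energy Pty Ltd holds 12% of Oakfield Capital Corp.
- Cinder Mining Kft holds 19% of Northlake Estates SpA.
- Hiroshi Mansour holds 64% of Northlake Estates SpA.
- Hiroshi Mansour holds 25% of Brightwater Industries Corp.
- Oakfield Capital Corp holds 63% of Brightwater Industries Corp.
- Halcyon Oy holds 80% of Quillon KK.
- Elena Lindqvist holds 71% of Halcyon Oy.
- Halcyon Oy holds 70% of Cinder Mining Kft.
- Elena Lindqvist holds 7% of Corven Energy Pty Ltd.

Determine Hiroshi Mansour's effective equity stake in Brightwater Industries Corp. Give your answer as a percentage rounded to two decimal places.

Hiroshi reaches Brightwater along 4 paths.
Direct stake: 25% = 25%.
Via Halcyon: 29% × 10% = 2.9%.
Via Corven → Oakfield: 68% × 12% × 63% = 5.1408%.
Via Halcyon → Oakfield: 29% × 88% × 63% = 16.0776%.
Total: 25% + 2.9% + 5.1408% + 16.0776% = 49.1184%.
Rounded: 49.12%.

49.12%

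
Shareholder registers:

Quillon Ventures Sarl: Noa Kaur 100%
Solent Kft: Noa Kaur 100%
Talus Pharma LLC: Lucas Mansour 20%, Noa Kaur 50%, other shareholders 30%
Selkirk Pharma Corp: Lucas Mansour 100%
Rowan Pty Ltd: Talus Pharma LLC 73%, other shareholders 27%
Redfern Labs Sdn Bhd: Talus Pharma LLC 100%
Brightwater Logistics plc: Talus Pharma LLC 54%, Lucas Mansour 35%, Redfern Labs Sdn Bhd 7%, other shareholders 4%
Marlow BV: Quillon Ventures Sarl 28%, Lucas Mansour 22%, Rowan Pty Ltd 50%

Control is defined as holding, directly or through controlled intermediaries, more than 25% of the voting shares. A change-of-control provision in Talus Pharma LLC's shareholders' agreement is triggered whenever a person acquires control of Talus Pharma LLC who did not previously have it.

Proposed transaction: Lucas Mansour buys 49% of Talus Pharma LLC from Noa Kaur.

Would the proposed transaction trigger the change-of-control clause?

Yes

The purchase adds only to Lucas's holdings (Noa's stake shrinks), so Lucas is the only person who could newly come to control Talus.
Lucas holds 100% of Selkirk, so Lucas controls Selkirk.
Lucas holds 35% of Brightwater, so Lucas controls Brightwater.
In Talus, Lucas's side holds only 20%, not > 25%.
So before the transaction, Lucas does not control Talus.
After the purchase, Lucas's direct stake in Talus rises to 20% + 49% = 69%, and Noa's stake falls to 1%.
Lucas holds 69% of Talus, so Lucas controls Talus.
Lucas did not control Talus before and does after, so the clause is triggered.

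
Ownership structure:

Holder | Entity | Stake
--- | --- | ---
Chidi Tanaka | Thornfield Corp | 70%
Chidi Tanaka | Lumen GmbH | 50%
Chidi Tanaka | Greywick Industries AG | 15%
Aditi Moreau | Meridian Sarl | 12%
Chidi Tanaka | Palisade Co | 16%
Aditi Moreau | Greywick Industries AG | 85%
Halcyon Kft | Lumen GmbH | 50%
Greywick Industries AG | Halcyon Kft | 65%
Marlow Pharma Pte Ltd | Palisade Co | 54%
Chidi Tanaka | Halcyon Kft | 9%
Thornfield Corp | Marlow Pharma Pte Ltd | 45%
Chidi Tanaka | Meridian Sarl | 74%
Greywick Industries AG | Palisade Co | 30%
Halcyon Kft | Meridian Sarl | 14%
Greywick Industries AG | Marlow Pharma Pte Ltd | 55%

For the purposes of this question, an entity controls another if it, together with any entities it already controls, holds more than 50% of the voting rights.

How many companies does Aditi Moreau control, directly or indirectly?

4

Aditi holds 85% of Greywick, so Aditi controls Greywick.
Greywick holds 65% of Halcyon, so Aditi controls Halcyon.
Greywick holds 55% of Marlow, so Aditi controls Marlow.
Marlow and Greywick together hold 54% + 30% = 84% of Palisade, so Aditi controls Palisade.
No other company's threshold is met.
Aditi controls 4 companies.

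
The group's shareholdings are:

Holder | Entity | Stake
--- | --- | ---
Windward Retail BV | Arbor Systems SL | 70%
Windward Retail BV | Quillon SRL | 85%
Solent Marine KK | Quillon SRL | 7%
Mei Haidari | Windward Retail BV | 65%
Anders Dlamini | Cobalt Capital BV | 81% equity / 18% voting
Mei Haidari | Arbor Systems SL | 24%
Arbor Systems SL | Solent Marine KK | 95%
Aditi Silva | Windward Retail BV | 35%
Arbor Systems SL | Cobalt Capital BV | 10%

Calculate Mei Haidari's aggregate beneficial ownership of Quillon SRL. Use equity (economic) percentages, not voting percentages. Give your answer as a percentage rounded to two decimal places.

59.87%

Mei reaches Quillon along 3 paths.
Via Windward: 65% × 85% = 55.25%.
Via Arbor → Solent: 24% × 95% × 7% = 1.596%.
Via Windward → Arbor → Solent: 65% × 70% × 95% × 7% = 3.02575%.
Total: 55.25% + 1.596% + 3.02575% = 59.87175%.
Rounded: 59.87%.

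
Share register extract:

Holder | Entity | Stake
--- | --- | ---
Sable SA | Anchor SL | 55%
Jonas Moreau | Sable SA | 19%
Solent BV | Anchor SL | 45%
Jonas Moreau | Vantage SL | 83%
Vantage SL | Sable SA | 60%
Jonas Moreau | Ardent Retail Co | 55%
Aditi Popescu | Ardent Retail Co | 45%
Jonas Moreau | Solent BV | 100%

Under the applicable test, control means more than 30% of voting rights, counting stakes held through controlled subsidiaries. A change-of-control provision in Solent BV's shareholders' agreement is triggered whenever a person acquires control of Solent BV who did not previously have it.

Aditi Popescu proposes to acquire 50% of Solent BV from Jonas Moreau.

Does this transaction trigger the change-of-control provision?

Yes

The purchase adds only to Aditi's holdings (Jonas's stake shrinks), so Aditi is the only person who could newly come to control Solent.
Aditi holds 45% of Ardent, so Aditi controls Ardent.
Neither Aditi nor any entity Aditi controls holds any voting interest in Solent.
So before the transaction, Aditi does not control Solent.
After the purchase, Aditi holds 50% of Solent directly, and Jonas's stake falls to 50%.
Aditi holds 50% of Solent, so Aditi controls Solent.
Aditi did not control Solent before and does after, so the clause is triggered.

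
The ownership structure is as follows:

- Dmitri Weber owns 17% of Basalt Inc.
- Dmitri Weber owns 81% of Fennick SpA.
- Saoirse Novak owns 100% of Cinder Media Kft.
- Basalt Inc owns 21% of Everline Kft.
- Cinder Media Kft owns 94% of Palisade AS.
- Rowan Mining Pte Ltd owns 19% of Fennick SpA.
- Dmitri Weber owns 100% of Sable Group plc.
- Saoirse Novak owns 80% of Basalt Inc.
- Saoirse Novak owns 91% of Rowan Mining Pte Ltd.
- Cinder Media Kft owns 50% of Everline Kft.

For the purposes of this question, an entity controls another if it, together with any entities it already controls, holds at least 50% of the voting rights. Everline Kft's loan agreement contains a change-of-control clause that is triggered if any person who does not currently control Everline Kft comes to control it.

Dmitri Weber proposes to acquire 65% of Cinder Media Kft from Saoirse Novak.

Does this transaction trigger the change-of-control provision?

The purchase adds only to Dmitri's holdings (Saoirse's stake shrinks), so Dmitri is the only person who could newly come to control Everline.
Dmitri holds 81% of Fennick, so Dmitri controls Fennick.
Dmitri holds 100% of Sable, so Dmitri controls Sable.
Neither Dmitri nor any entity Dmitri controls holds any voting interest in Everline.
So before the transaction, Dmitri does not control Everline.
After the purchase, Dmitri holds 65% of Cinder directly, and Saoirse's stake falls to 35%.
Dmitri holds 65% of Cinder, so Dmitri controls Cinder.
Cinder holds 50% of Everline, so Dmitri controls Everline.
Dmitri did not control Everline before and does after, so the clause is triggered.

Yes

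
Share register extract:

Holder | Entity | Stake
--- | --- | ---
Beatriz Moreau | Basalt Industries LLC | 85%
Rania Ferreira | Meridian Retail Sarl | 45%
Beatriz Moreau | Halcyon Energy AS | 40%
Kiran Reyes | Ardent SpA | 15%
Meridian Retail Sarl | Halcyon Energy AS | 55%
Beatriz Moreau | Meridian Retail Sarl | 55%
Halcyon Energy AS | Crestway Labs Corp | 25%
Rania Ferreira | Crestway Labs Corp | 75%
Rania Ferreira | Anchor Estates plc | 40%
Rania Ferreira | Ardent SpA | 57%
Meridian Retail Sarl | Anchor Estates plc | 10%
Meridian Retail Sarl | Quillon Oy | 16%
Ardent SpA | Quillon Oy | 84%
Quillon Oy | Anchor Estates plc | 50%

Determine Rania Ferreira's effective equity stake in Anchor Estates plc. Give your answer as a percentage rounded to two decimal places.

Rania reaches Anchor along 4 paths.
Direct stake: 40% = 40%.
Via Ardent → Quillon: 57% × 84% × 50% = 23.94%.
Via Meridian → Quillon: 45% × 16% × 50% = 3.6%.
Via Meridian: 45% × 10% = 4.5%.
Total: 40% + 23.94% + 3.6% + 4.5% = 72.04%.

72.04%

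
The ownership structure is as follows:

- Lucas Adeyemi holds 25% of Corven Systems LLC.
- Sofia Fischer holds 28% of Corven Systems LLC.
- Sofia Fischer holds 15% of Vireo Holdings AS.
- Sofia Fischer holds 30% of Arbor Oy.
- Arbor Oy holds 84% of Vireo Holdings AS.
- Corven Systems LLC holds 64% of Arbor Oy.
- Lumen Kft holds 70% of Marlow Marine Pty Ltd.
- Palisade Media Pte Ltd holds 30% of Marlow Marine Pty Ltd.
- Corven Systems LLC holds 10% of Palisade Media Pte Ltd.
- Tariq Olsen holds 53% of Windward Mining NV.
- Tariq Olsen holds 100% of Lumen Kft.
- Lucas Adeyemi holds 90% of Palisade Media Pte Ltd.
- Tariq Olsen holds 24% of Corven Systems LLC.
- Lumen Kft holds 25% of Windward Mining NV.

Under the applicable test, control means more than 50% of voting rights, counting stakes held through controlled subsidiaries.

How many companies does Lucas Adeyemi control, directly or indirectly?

1

Lucas holds 90% of Palisade, so Lucas controls Palisade.
No other company's threshold is met.
Lucas controls 1 company.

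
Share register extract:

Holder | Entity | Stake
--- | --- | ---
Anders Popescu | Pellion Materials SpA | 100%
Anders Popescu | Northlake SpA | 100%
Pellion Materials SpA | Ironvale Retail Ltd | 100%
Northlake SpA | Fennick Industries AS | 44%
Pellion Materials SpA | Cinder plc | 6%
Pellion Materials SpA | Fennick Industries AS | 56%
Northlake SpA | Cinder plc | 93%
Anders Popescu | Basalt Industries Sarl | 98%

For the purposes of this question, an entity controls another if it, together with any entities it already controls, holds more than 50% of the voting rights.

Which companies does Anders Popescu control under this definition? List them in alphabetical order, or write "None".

Anders holds 100% of Northlake, so Anders controls Northlake.
Anders holds 100% of Pellion, so Anders controls Pellion.
Pellion holds 100% of Ironvale, so Anders controls Ironvale.
Northlake and Pellion together hold 93% + 6% = 99% of Cinder, so Anders controls Cinder.
Northlake and Pellion together hold 44% + 56% = 100% of Fennick, so Anders controls Fennick.
Anders holds 98% of Basalt, so Anders controls Basalt.

Basalt Industries Sarl, Cinder plc, Fennick Industries AS, Ironvale Retail Ltd, Northlake SpA, Pellion Materials SpA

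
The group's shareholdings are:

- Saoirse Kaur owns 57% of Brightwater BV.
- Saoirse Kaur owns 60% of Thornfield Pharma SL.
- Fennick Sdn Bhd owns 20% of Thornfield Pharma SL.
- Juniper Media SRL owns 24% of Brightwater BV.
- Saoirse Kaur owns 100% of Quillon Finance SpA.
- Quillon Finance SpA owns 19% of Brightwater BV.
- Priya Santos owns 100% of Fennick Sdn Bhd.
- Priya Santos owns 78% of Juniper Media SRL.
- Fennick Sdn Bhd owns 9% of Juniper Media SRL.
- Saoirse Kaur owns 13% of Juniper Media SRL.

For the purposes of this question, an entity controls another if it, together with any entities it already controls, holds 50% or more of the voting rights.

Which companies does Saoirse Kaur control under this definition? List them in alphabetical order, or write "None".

Brightwater BV, Quillon Finance SpA, Thornfield Pharma SL

Saoirse holds 100% of Quillon, so Saoirse controls Quillon.
Saoirse holds 60% of Thornfield, so Saoirse controls Thornfield.
Quillon and Saoirse together hold 19% + 57% = 76% of Brightwater, so Saoirse controls Brightwater.
No other company's threshold is met.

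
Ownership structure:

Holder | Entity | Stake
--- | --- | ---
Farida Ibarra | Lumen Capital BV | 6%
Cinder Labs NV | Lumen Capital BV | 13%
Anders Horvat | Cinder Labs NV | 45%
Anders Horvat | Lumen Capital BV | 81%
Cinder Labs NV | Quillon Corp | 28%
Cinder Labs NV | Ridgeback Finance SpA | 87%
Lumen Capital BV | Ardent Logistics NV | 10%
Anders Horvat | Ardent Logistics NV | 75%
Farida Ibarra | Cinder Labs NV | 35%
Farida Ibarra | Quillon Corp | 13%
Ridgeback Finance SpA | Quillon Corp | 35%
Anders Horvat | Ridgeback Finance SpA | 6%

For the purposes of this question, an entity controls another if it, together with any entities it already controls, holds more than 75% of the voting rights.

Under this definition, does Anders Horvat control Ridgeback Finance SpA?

Anders holds 81% of Lumen, so Anders controls Lumen.
Anders and Lumen together hold 75% + 10% = 85% of Ardent, so Anders controls Ardent.
In Ridgeback, Anders's side holds only 6%, not > 75%.
So Anders does not control Ridgeback.

No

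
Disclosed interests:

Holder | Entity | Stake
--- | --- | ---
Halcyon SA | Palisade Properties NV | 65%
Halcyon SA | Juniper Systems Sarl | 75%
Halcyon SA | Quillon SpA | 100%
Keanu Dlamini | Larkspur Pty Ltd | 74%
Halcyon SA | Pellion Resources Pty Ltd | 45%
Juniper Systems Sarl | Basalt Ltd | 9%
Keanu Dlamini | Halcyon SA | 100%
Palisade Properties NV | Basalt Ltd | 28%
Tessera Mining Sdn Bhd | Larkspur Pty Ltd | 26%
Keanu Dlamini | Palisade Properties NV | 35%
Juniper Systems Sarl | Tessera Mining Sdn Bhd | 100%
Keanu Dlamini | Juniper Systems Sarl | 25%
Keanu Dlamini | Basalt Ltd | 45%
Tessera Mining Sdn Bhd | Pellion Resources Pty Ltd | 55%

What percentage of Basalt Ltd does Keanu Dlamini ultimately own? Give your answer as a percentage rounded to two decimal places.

82.00%

Keanu reaches Basalt along 5 paths.
Via Juniper: 25% × 9% = 2.25%.
Via Halcyon → Juniper: 100% × 75% × 9% = 6.75%.
Via Halcyon → Palisade: 100% × 65% × 28% = 18.2%.
Via Palisade: 35% × 28% = 9.8%.
Direct stake: 45% = 45%.
Total: 2.25% + 6.75% + 18.2% + 9.8% + 45% = 82%.
Rounded: 82.00%.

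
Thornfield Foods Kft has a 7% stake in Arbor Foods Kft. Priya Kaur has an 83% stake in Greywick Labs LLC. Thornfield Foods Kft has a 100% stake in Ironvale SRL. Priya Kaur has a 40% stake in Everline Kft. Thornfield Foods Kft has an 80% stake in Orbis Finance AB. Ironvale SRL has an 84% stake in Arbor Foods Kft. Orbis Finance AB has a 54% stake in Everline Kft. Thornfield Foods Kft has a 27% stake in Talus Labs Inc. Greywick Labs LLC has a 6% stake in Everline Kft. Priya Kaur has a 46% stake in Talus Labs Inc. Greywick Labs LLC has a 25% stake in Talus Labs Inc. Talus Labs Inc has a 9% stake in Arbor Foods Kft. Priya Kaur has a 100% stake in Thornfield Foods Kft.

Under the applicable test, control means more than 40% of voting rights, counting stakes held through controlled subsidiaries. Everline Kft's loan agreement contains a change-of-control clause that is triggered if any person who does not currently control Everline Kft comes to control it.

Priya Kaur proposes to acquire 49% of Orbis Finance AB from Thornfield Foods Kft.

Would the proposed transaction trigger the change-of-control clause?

The purchase adds only to Priya's holdings (Thornfield's stake shrinks), so Priya is the only person who could newly come to control Everline.
Priya holds 83% of Greywick, so Priya controls Greywick.
Priya holds 100% of Thornfield, so Priya controls Thornfield.
Thornfield holds 80% of Orbis, so Priya controls Orbis.
Priya and Orbis and Greywick together hold 40% + 54% + 6% = 100% of Everline, so Priya controls Everline.
So Priya already controls Everline before the transaction.
After the purchase, Priya holds 49% of Orbis directly, and Thornfield's stake falls to 31%.
Priya controlled Everline already, so this is not a new person acquiring control; every other person's position is unchanged or reduced.
No new person acquires control, so the clause is not triggered.

No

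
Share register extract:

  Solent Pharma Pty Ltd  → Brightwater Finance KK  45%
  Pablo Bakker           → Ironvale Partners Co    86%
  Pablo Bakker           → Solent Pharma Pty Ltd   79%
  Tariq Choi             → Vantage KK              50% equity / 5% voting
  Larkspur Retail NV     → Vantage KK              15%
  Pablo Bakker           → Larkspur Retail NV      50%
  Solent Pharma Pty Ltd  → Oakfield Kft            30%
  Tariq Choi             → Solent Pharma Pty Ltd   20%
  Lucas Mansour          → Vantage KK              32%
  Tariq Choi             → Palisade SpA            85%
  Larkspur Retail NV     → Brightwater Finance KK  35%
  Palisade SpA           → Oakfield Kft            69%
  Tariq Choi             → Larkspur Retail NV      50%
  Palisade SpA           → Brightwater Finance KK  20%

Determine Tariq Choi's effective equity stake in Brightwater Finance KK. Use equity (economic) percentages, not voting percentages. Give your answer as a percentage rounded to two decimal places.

43.50%

Tariq reaches Brightwater along 3 paths.
Via Larkspur: 50% × 35% = 17.5%.
Via Solent: 20% × 45% = 9%.
Via Palisade: 85% × 20% = 17%.
Total: 17.5% + 9% + 17% = 43.5%.
Rounded: 43.50%.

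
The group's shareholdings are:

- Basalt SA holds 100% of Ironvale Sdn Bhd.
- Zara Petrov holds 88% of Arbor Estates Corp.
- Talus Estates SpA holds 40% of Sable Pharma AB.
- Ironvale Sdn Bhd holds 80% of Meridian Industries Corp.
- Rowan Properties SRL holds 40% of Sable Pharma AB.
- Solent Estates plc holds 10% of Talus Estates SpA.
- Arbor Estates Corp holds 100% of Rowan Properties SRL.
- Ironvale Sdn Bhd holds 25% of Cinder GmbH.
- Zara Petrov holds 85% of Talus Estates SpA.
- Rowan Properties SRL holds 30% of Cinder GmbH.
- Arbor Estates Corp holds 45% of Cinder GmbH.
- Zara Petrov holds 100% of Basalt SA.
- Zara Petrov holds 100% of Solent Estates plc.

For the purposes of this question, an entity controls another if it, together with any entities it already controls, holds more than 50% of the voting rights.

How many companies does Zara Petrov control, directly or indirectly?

Zara holds 100% of Solent, so Zara controls Solent.
Zara holds 100% of Basalt, so Zara controls Basalt.
Zara holds 88% of Arbor, so Zara controls Arbor.
Arbor holds 100% of Rowan, so Zara controls Rowan.
Zara and Solent together hold 85% + 10% = 95% of Talus, so Zara controls Talus.
Basalt holds 100% of Ironvale, so Zara controls Ironvale.
Ironvale and Rowan and Arbor together hold 25% + 30% + 45% = 100% of Cinder, so Zara controls Cinder.
Talus and Rowan together hold 40% + 40% = 80% of Sable, so Zara controls Sable.
Ironvale holds 80% of Meridian, so Zara controls Meridian.
Zara controls 9 companies.

9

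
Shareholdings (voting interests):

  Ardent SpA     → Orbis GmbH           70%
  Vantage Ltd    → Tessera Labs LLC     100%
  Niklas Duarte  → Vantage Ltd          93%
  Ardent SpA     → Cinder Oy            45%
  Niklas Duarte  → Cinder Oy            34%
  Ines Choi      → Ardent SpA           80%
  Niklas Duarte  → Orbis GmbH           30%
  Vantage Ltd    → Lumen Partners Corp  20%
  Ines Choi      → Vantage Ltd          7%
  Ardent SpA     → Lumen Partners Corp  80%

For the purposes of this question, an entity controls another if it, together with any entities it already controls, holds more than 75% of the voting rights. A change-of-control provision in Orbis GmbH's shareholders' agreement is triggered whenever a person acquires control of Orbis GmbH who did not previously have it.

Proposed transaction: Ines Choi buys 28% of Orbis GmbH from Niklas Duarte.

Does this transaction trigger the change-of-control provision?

The purchase adds only to Ines's holdings (Niklas's stake shrinks), so Ines is the only person who could newly come to control Orbis.
Ines holds 80% of Ardent, so Ines controls Ardent.
Ardent holds 80% of Lumen, so Ines controls Lumen.
In Orbis, Ines's side holds only 70%, not > 75%.
So before the transaction, Ines does not control Orbis.
After the purchase, Ines holds 28% of Orbis directly, and Niklas's stake falls to 2%.
Ardent and Ines together hold 70% + 28% = 98% of Orbis, so Ines controls Orbis.
Ines did not control Orbis before and does after, so the clause is triggered.

Yes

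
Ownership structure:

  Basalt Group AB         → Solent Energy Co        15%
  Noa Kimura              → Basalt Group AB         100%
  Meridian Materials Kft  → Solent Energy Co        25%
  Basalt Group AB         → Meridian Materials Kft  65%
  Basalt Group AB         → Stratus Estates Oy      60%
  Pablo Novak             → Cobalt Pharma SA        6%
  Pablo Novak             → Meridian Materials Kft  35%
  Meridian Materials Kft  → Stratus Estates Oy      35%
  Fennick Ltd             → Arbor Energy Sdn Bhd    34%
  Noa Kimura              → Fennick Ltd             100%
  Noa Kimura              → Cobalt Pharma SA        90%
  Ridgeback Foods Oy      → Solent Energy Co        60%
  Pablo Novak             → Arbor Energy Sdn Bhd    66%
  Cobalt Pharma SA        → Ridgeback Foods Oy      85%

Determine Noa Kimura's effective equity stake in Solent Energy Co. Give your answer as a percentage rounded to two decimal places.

Noa reaches Solent along 3 paths.
Via Basalt → Meridian: 100% × 65% × 25% = 16.25%.
Via Basalt: 100% × 15% = 15%.
Via Cobalt → Ridgeback: 90% × 85% × 60% = 45.9%.
Total: 16.25% + 15% + 45.9% = 77.15%.

77.15%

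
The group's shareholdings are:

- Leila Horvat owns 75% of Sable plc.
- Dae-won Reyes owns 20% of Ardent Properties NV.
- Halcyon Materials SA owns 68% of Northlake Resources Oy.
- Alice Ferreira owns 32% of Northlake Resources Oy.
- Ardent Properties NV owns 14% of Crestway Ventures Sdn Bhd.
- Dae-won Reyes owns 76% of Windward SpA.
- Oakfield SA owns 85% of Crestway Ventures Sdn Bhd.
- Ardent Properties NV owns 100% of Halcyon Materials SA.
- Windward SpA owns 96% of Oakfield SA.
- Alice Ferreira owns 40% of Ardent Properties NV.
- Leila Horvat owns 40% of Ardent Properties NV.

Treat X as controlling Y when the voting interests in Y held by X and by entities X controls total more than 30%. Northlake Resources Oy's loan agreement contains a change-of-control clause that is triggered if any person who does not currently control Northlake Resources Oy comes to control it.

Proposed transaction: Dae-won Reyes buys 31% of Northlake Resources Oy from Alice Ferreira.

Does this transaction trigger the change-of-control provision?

The purchase adds only to Dae-won's holdings (Alice's stake shrinks), so Dae-won is the only person who could newly come to control Northlake.
Dae-won holds 76% of Windward, so Dae-won controls Windward.
Windward holds 96% of Oakfield, so Dae-won controls Oakfield.
Oakfield holds 85% of Crestway, so Dae-won controls Crestway.
Neither Dae-won nor any entity Dae-won controls holds any voting interest in Northlake.
So before the transaction, Dae-won does not control Northlake.
After the purchase, Dae-won holds 31% of Northlake directly, and Alice's stake falls to 1%.
Dae-won holds 31% of Northlake, so Dae-won controls Northlake.
Dae-won did not control Northlake before and does after, so the clause is triggered.

Yes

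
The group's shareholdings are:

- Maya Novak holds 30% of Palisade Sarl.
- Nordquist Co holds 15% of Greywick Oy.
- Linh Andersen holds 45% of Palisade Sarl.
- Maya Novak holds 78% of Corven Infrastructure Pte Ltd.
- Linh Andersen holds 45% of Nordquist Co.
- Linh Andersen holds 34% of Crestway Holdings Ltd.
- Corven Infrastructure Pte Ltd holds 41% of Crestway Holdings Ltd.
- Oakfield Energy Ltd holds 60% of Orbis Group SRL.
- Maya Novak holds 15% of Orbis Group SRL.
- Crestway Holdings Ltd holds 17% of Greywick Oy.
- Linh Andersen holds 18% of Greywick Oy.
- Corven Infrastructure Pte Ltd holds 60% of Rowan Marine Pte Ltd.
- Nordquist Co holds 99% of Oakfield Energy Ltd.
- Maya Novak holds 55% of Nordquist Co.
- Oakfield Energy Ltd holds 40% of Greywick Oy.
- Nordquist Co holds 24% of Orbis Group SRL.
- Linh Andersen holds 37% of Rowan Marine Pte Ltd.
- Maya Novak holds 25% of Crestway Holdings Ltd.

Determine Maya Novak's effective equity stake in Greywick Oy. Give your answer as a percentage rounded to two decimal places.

Maya reaches Greywick along 4 paths.
Via Nordquist → Oakfield: 55% × 99% × 40% = 21.78%.
Via Nordquist: 55% × 15% = 8.25%.
Via Crestway: 25% × 17% = 4.25%.
Via Corven → Crestway: 78% × 41% × 17% = 5.4366%.
Total: 21.78% + 8.25% + 4.25% + 5.4366% = 39.7166%.
Rounded: 39.72%.

39.72%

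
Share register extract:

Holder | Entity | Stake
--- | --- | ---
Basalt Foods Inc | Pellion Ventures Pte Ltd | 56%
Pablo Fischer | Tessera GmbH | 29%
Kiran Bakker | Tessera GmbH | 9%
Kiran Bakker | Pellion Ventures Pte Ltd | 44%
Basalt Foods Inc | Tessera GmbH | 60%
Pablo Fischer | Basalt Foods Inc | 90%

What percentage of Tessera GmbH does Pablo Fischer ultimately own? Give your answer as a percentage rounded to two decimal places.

83.00%

Pablo reaches Tessera along 2 paths.
Via Basalt: 90% × 60% = 54%.
Direct stake: 29% = 29%.
Total: 54% + 29% = 83%.
Rounded: 83.00%.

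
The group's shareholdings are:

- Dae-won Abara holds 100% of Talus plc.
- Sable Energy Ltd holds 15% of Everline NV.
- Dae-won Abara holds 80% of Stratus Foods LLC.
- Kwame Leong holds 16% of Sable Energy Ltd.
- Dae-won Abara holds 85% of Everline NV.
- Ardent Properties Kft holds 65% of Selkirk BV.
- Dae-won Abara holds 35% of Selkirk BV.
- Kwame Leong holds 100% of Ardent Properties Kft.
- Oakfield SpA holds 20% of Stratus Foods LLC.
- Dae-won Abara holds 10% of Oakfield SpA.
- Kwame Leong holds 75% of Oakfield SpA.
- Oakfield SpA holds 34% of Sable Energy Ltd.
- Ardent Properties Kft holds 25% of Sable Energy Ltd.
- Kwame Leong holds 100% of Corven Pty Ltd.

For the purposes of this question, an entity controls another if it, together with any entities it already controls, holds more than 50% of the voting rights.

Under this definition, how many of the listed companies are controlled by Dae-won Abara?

Dae-won holds 80% of Stratus, so Dae-won controls Stratus.
Dae-won holds 85% of Everline, so Dae-won controls Everline.
Dae-won holds 100% of Talus, so Dae-won controls Talus.
No other company's threshold is met.
Dae-won controls 3 companies.

3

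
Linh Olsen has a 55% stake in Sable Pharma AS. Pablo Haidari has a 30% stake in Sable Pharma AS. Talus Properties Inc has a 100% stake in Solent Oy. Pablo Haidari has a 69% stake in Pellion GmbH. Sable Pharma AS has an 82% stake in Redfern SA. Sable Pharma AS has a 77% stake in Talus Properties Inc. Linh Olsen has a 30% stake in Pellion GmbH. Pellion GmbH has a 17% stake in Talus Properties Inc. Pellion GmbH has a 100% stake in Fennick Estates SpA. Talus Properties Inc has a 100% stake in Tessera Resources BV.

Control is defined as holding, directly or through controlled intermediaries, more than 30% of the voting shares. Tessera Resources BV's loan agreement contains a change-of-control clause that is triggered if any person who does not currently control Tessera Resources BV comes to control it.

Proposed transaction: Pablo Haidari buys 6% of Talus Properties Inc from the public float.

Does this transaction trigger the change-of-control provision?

The purchase changes only Pablo's holdings, so Pablo is the only person who could newly come to control Tessera.
Pablo holds 69% of Pellion, so Pablo controls Pellion.
Pellion holds 100% of Fennick, so Pablo controls Fennick.
Neither Pablo nor any entity Pablo controls holds any voting interest in Tessera.
So before the transaction, Pablo does not control Tessera.
After the purchase, Pablo holds 6% of Talus directly.
Pablo's side now holds 17% + 6% = 23% of Talus, not > 30%, so Pablo still does not control Talus.
After the transaction, neither Pablo nor any entity Pablo controls holds a voting interest in Tessera, so Pablo still does not control it.
No new person acquires control, so the clause is not triggered.

No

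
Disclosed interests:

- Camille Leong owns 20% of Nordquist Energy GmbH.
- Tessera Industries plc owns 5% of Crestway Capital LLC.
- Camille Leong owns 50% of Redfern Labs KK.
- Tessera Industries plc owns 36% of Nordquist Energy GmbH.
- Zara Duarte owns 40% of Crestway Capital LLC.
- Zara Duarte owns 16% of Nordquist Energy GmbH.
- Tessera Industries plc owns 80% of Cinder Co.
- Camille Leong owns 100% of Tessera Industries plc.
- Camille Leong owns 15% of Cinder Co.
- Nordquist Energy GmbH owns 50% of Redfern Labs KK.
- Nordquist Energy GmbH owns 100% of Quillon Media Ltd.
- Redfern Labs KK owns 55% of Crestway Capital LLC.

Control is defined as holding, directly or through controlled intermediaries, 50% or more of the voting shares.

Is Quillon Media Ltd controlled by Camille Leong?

Camille holds 100% of Tessera, so Camille controls Tessera.
Tessera and Camille together hold 36% + 20% = 56% of Nordquist, so Camille controls Nordquist.
Nordquist holds 100% of Quillon, so Camille controls Quillon.

Yes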